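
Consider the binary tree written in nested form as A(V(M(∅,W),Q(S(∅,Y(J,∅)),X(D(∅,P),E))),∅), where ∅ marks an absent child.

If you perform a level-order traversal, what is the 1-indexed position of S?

Level-order visits nodes level by level from the root, left to right within each level.
Level 0: A
Level 1: V
Level 2: M, Q
Level 3: W, S, X
Level 4: Y, D, E
Level 5: J, P
Full level-order sequence: A, V, M, Q, W, S, X, Y, D, E, J, P.

6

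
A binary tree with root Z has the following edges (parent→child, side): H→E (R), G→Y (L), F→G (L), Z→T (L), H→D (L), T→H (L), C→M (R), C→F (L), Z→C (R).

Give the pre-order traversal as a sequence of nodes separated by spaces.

Pre-order visits the node, then its left subtree, then its right subtree.
Visit Z.
At Z: go left to T.
  Visit T.
  At T: go left to H.
    Visit H.
    At H: go left to D.
      D is a leaf — visit D.
    At H: go right to E.
      E is a leaf — visit E.
  At T: no right child.
At Z: go right to C.
  Visit C.
  At C: go left to F.
    Visit F.
    At F: go left to G.
      Visit G.
      At G: go left to Y.
        Y is a leaf — visit Y.
      At G: no right child.
    At F: no right child.
  At C: go right to M.
    M is a leaf — visit M.

Z T H D E C F G Y M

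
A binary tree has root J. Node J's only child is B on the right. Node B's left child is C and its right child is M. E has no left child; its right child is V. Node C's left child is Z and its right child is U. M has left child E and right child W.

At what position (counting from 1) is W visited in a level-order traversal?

Level-order visits nodes level by level from the root, left to right within each level.
Level 0: J
Level 1: B
Level 2: C, M
Level 3: Z, U, E, W
Level 4: V
Full level-order sequence: J, B, C, M, Z, U, E, W, V.

8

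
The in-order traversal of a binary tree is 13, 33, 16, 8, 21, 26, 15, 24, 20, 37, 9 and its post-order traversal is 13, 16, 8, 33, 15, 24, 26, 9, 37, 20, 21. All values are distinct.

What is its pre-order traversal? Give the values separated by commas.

21, 33, 13, 8, 16, 20, 26, 24, 15, 37, 9

The last element of post-order is the root; it splits in-order into left and right subtrees.
Root 21: left subtree has 4 nodes {13, 33, 16, 8}, right has 6 {26, 15, 24, 20, 37, 9}.
  Root 33: left subtree has 1 node {13}, right has 2 {16, 8}.
    Root 8: left subtree has 1 node {16}, right has 0 { }.
  Root 20: left subtree has 3 nodes {26, 15, 24}, right has 2 {37, 9}.
    Root 26: left subtree has 0 nodes { }, right has 2 {15, 24}.
      Root 24: left subtree has 1 node {15}, right has 0 { }.
    Root 37: left subtree has 0 nodes { }, right has 1 {9}.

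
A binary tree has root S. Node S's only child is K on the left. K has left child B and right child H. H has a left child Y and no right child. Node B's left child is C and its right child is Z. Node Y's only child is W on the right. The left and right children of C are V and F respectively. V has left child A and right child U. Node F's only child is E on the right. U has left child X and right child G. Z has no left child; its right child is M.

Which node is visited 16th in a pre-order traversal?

W

Pre-order visits the node, then its left subtree, then its right subtree.
Visit S.
At S: go left to K.
  Visit K.
  At K: go left to B.
    Visit B.
    At B: go left to C.
      Visit C.
      At C: go left to V.
        Visit V.
        At V: go left to A.
          A is a leaf — visit A.
        At V: go right to U.
          Visit U.
          At U: go left to X.
            X is a leaf — visit X.
          At U: go right to G.
            G is a leaf — visit G.
      At C: go right to F.
        Visit F.
        At F: no left child.
        At F: go right to E.
          E is a leaf — visit E.
    At B: go right to Z.
      Visit Z.
      At Z: no left child.
      At Z: go right to M.
        M is a leaf — visit M.
  At K: go right to H.
    Visit H.
    At H: go left to Y.
      Visit Y.
      At Y: no left child.
      At Y: go right to W.
        W is a leaf — visit W.
    At H: no right child.
At S: no right child.
Full pre-order sequence: S, K, B, C, V, A, U, X, G, F, E, Z, M, H, Y, W.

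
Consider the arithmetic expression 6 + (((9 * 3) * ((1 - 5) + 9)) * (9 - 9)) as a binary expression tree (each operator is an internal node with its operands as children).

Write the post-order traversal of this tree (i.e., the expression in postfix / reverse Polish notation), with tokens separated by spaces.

6 9 3 * 1 5 - 9 + * 9 9 - * +

Post-order on an expression tree gives postfix notation: for each operator, emit left operand, right operand, then the operator.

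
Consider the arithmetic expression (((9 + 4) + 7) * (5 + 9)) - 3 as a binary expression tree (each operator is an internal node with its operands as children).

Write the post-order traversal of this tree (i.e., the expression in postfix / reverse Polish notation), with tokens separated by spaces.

Post-order on an expression tree gives postfix notation: for each operator, emit left operand, right operand, then the operator.

9 4 + 7 + 5 9 + * 3 -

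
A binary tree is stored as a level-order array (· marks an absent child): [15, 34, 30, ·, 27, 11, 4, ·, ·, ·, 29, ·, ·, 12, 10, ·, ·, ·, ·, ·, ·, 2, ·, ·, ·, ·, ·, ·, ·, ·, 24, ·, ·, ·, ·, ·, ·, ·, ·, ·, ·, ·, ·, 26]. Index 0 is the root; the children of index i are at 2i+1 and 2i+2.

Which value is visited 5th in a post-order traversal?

Post-order visits the left subtree, then the right subtree, then the node.
At 15: go left to 34.
  At 34: no left child.
  At 34: go right to 27.
    At 27: no left child.
    At 27: go right to 29.
      At 29: go left to 2.
        At 2: go left to 26.
          26 is a leaf — visit 26.
        At 2: no right child.
        Visit 2.
      At 29: no right child.
      Visit 29.
    Visit 27.
  Visit 34.
At 15: go right to 30.
  At 30: go left to 11.
    11 is a leaf — visit 11.
  At 30: go right to 4.
    At 4: go left to 12.
      12 is a leaf — visit 12.
    At 4: go right to 10.
      At 10: no left child.
      At 10: go right to 24.
        24 is a leaf — visit 24.
      Visit 10.
    Visit 4.
  Visit 30.
Visit 15.
Full post-order sequence: 26, 2, 29, 27, 34, 11, 12, 24, 10, 4, 30, 15.

34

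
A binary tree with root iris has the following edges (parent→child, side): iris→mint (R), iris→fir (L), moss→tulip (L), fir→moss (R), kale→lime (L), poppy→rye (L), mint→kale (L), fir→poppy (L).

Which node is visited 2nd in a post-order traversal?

poppy

Post-order visits the left subtree, then the right subtree, then the node.
At iris: go left to fir.
  At fir: go left to poppy.
    At poppy: go left to rye.
      rye is a leaf — visit rye.
    At poppy: no right child.
    Visit poppy.
  At fir: go right to moss.
    At moss: go left to tulip.
      tulip is a leaf — visit tulip.
    At moss: no right child.
    Visit moss.
  Visit fir.
At iris: go right to mint.
  At mint: go left to kale.
    At kale: go left to lime.
      lime is a leaf — visit lime.
    At kale: no right child.
    Visit kale.
  At mint: no right child.
  Visit mint.
Visit iris.
Full post-order sequence: rye, poppy, tulip, moss, fir, lime, kale, mint, iris.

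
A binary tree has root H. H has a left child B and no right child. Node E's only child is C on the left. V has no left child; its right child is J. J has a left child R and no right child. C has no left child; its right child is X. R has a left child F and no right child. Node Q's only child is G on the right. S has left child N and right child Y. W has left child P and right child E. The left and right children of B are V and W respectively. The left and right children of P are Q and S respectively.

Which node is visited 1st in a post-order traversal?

Post-order visits the left subtree, then the right subtree, then the node.
At H: go left to B.
  At B: go left to V.
    At V: no left child.
    At V: go right to J.
      At J: go left to R.
        At R: go left to F.
          F is a leaf — visit F.
        At R: no right child.
        Visit R.
      At J: no right child.
      Visit J.
    Visit V.
  At B: go right to W.
    At W: go left to P.
      At P: go left to Q.
        At Q: no left child.
        At Q: go right to G.
          G is a leaf — visit G.
        Visit Q.
      At P: go right to S.
        At S: go left to N.
          N is a leaf — visit N.
        At S: go right to Y.
          Y is a leaf — visit Y.
        Visit S.
      Visit P.
    At W: go right to E.
      At E: go left to C.
        At C: no left child.
        At C: go right to X.
          X is a leaf — visit X.
        Visit C.
      At E: no right child.
      Visit E.
    Visit W.
  Visit B.
At H: no right child.
Visit H.
Full post-order sequence: F, R, J, V, G, Q, N, Y, S, P, X, C, E, W, B, H.

F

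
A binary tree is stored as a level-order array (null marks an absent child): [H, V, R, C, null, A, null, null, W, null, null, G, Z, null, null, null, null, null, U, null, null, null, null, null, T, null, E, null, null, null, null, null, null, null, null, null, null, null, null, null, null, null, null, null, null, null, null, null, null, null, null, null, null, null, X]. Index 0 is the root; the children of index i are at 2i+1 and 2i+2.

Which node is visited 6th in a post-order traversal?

Post-order visits the left subtree, then the right subtree, then the node.
At H: go left to V.
  At V: go left to C.
    At C: no left child.
    At C: go right to W.
      At W: no left child.
      At W: go right to U.
        U is a leaf — visit U.
      Visit W.
    Visit C.
  At V: no right child.
  Visit V.
At H: go right to R.
  At R: go left to A.
    At A: go left to G.
      At G: no left child.
      At G: go right to T.
        T is a leaf — visit T.
      Visit G.
    At A: go right to Z.
      At Z: no left child.
      At Z: go right to E.
        At E: no left child.
        At E: go right to X.
          X is a leaf — visit X.
        Visit E.
      Visit Z.
    Visit A.
  At R: no right child.
  Visit R.
Visit H.
Full post-order sequence: U, W, C, V, T, G, X, E, Z, A, R, H.

G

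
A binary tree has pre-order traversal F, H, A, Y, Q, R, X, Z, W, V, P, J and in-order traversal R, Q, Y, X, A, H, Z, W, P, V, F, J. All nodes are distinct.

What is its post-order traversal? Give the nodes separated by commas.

R, Q, X, Y, A, P, V, W, Z, H, J, F

The first element of pre-order is the root; it splits in-order into left and right subtrees.
Root F: left subtree has 10 nodes {R, Q, Y, X, A, H, Z, W, P, V}, right has 1 {J}.
  Root H: left subtree has 5 nodes {R, Q, Y, X, A}, right has 4 {Z, W, P, V}.
    Root A: left subtree has 4 nodes {R, Q, Y, X}, right has 0 { }.
      Root Y: left subtree has 2 nodes {R, Q}, right has 1 {X}.
        Root Q: left subtree has 1 node {R}, right has 0 { }.
    Root Z: left subtree has 0 nodes { }, right has 3 {W, P, V}.
      Root W: left subtree has 0 nodes { }, right has 2 {P, V}.
        Root V: left subtree has 1 node {P}, right has 0 { }.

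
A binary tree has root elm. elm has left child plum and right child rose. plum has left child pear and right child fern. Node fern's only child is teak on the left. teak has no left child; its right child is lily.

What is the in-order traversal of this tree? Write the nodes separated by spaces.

pear plum teak lily fern elm rose

In-order visits the left subtree, then the node, then the right subtree.
At elm: go left to plum.
  At plum: go left to pear.
    pear is a leaf — visit pear.
  Visit plum.
  At plum: go right to fern.
    At fern: go left to teak.
      At teak: no left child.
      Visit teak.
      At teak: go right to lily.
        lily is a leaf — visit lily.
    Visit fern.
    At fern: no right child.
Visit elm.
At elm: go right to rose.
  rose is a leaf — visit rose.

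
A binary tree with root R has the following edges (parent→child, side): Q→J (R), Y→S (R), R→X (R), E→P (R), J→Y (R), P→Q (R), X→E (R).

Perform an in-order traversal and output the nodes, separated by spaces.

In-order visits the left subtree, then the node, then the right subtree.
At R: no left child.
Visit R.
At R: go right to X.
  At X: no left child.
  Visit X.
  At X: go right to E.
    At E: no left child.
    Visit E.
    At E: go right to P.
      At P: no left child.
      Visit P.
      At P: go right to Q.
        At Q: no left child.
        Visit Q.
        At Q: go right to J.
          At J: no left child.
          Visit J.
          At J: go right to Y.
            At Y: no left child.
            Visit Y.
            At Y: go right to S.
              S is a leaf — visit S.

R X E P Q J Y S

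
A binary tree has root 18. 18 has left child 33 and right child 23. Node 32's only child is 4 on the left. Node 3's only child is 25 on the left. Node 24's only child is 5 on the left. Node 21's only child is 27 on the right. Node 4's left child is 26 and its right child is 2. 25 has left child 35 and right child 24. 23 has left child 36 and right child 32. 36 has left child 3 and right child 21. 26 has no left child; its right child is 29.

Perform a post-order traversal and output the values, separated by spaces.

Post-order visits the left subtree, then the right subtree, then the node.
At 18: go left to 33.
  33 is a leaf — visit 33.
At 18: go right to 23.
  At 23: go left to 36.
    At 36: go left to 3.
      At 3: go left to 25.
        At 25: go left to 35.
          35 is a leaf — visit 35.
        At 25: go right to 24.
          At 24: go left to 5.
            5 is a leaf — visit 5.
          At 24: no right child.
          Visit 24.
        Visit 25.
      At 3: no right child.
      Visit 3.
    At 36: go right to 21.
      At 21: no left child.
      At 21: go right to 27.
        27 is a leaf — visit 27.
      Visit 21.
    Visit 36.
  At 23: go right to 32.
    At 32: go left to 4.
      At 4: go left to 26.
        At 26: no left child.
        At 26: go right to 29.
          29 is a leaf — visit 29.
        Visit 26.
      At 4: go right to 2.
        2 is a leaf — visit 2.
      Visit 4.
    At 32: no right child.
    Visit 32.
  Visit 23.
Visit 18.

33 35 5 24 25 3 27 21 36 29 26 2 4 32 23 18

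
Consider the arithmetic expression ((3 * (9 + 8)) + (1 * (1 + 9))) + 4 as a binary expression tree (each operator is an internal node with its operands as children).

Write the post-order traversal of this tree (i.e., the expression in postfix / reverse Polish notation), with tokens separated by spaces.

3 9 8 + * 1 1 9 + * + 4 +

Post-order on an expression tree gives postfix notation: for each operator, emit left operand, right operand, then the operator.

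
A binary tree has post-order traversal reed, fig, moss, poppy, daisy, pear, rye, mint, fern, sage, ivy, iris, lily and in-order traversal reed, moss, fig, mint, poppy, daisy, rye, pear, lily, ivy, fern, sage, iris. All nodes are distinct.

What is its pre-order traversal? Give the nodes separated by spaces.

The last element of post-order is the root; it splits in-order into left and right subtrees.
Root lily: left subtree has 8 nodes {reed, moss, fig, mint, poppy, daisy, rye, pear}, right has 4 {ivy, fern, sage, iris}.
  Root mint: left subtree has 3 nodes {reed, moss, fig}, right has 4 {poppy, daisy, rye, pear}.
    Root moss: left subtree has 1 node {reed}, right has 1 {fig}.
    Root rye: left subtree has 2 nodes {poppy, daisy}, right has 1 {pear}.
      Root daisy: left subtree has 1 node {poppy}, right has 0 { }.
  Root iris: left subtree has 3 nodes {ivy, fern, sage}, right has 0 { }.
    Root ivy: left subtree has 0 nodes { }, right has 2 {fern, sage}.
      Root sage: left subtree has 1 node {fern}, right has 0 { }.

lily mint moss reed fig rye daisy poppy pear iris ivy sage fern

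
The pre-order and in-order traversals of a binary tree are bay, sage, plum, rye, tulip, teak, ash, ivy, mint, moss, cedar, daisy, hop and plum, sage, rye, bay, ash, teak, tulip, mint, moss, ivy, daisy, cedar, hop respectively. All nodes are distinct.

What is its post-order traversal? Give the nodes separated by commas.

plum, rye, sage, ash, teak, moss, mint, daisy, hop, cedar, ivy, tulip, bay

The first element of pre-order is the root; it splits in-order into left and right subtrees.
Root bay: left subtree has 3 nodes {plum, sage, rye}, right has 9 {ash, teak, tulip, mint, moss, ivy, daisy, cedar, hop}.
  Root sage: left subtree has 1 node {plum}, right has 1 {rye}.
  Root tulip: left subtree has 2 nodes {ash, teak}, right has 6 {mint, moss, ivy, daisy, cedar, hop}.
    Root teak: left subtree has 1 node {ash}, right has 0 { }.
    Root ivy: left subtree has 2 nodes {mint, moss}, right has 3 {daisy, cedar, hop}.
      Root mint: left subtree has 0 nodes { }, right has 1 {moss}.
      Root cedar: left subtree has 1 node {daisy}, right has 1 {hop}.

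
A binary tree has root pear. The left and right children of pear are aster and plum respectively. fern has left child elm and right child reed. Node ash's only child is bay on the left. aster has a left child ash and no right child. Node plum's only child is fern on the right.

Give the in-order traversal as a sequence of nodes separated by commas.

bay, ash, aster, pear, plum, elm, fern, reed

In-order visits the left subtree, then the node, then the right subtree.
At pear: go left to aster.
  At aster: go left to ash.
    At ash: go left to bay.
      bay is a leaf — visit bay.
    Visit ash.
    At ash: no right child.
  Visit aster.
  At aster: no right child.
Visit pear.
At pear: go right to plum.
  At plum: no left child.
  Visit plum.
  At plum: go right to fern.
    At fern: go left to elm.
      elm is a leaf — visit elm.
    Visit fern.
    At fern: go right to reed.
      reed is a leaf — visit reed.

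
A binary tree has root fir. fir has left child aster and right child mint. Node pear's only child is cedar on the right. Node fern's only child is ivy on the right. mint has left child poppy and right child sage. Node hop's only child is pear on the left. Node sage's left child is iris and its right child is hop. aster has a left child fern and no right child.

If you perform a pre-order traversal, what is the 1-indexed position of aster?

2

Pre-order visits the node, then its left subtree, then its right subtree.
Visit fir.
At fir: go left to aster.
  Visit aster.
  At aster: go left to fern.
    Visit fern.
    At fern: no left child.
    At fern: go right to ivy.
      ivy is a leaf — visit ivy.
  At aster: no right child.
At fir: go right to mint.
  Visit mint.
  At mint: go left to poppy.
    poppy is a leaf — visit poppy.
  At mint: go right to sage.
    Visit sage.
    At sage: go left to iris.
      iris is a leaf — visit iris.
    At sage: go right to hop.
      Visit hop.
      At hop: go left to pear.
        Visit pear.
        At pear: no left child.
        At pear: go right to cedar.
          cedar is a leaf — visit cedar.
      At hop: no right child.
Full pre-order sequence: fir, aster, fern, ivy, mint, poppy, sage, iris, hop, pear, cedar.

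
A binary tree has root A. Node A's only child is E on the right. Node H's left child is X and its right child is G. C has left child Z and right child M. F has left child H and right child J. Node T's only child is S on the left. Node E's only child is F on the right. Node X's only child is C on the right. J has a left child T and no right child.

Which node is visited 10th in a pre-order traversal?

Pre-order visits the node, then its left subtree, then its right subtree.
Visit A.
At A: no left child.
At A: go right to E.
  Visit E.
  At E: no left child.
  At E: go right to F.
    Visit F.
    At F: go left to H.
      Visit H.
      At H: go left to X.
        Visit X.
        At X: no left child.
        At X: go right to C.
          Visit C.
          At C: go left to Z.
            Z is a leaf — visit Z.
          At C: go right to M.
            M is a leaf — visit M.
      At H: go right to G.
        G is a leaf — visit G.
    At F: go right to J.
      Visit J.
      At J: go left to T.
        Visit T.
        At T: go left to S.
          S is a leaf — visit S.
        At T: no right child.
      At J: no right child.
Full pre-order sequence: A, E, F, H, X, C, Z, M, G, J, T, S.

J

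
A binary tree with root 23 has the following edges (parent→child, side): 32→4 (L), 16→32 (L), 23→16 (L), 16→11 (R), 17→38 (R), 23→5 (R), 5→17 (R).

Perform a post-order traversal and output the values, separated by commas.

4, 32, 11, 16, 38, 17, 5, 23

Post-order visits the left subtree, then the right subtree, then the node.
At 23: go left to 16.
  At 16: go left to 32.
    At 32: go left to 4.
      4 is a leaf — visit 4.
    At 32: no right child.
    Visit 32.
  At 16: go right to 11.
    11 is a leaf — visit 11.
  Visit 16.
At 23: go right to 5.
  At 5: no left child.
  At 5: go right to 17.
    At 17: no left child.
    At 17: go right to 38.
      38 is a leaf — visit 38.
    Visit 17.
  Visit 5.
Visit 23.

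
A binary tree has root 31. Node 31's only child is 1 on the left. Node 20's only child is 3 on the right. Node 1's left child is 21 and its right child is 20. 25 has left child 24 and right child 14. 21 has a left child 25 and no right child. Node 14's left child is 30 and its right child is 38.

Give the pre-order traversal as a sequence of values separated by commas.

31, 1, 21, 25, 24, 14, 30, 38, 20, 3

Pre-order visits the node, then its left subtree, then its right subtree.
Visit 31.
At 31: go left to 1.
  Visit 1.
  At 1: go left to 21.
    Visit 21.
    At 21: go left to 25.
      Visit 25.
      At 25: go left to 24.
        24 is a leaf — visit 24.
      At 25: go right to 14.
        Visit 14.
        At 14: go left to 30.
          30 is a leaf — visit 30.
        At 14: go right to 38.
          38 is a leaf — visit 38.
    At 21: no right child.
  At 1: go right to 20.
    Visit 20.
    At 20: no left child.
    At 20: go right to 3.
      3 is a leaf — visit 3.
At 31: no right child.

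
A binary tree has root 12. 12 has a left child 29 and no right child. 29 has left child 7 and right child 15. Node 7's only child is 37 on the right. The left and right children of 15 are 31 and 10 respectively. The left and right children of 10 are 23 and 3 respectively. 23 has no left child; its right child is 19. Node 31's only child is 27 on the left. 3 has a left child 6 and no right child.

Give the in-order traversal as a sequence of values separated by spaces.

7 37 29 27 31 15 23 19 10 6 3 12

In-order visits the left subtree, then the node, then the right subtree.
At 12: go left to 29.
  At 29: go left to 7.
    At 7: no left child.
    Visit 7.
    At 7: go right to 37.
      37 is a leaf — visit 37.
  Visit 29.
  At 29: go right to 15.
    At 15: go left to 31.
      At 31: go left to 27.
        27 is a leaf — visit 27.
      Visit 31.
      At 31: no right child.
    Visit 15.
    At 15: go right to 10.
      At 10: go left to 23.
        At 23: no left child.
        Visit 23.
        At 23: go right to 19.
          19 is a leaf — visit 19.
      Visit 10.
      At 10: go right to 3.
        At 3: go left to 6.
          6 is a leaf — visit 6.
        Visit 3.
        At 3: no right child.
Visit 12.
At 12: no right child.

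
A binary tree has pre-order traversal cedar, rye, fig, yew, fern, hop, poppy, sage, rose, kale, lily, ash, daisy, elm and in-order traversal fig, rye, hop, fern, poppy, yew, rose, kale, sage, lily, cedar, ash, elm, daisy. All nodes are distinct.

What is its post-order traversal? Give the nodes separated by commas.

The first element of pre-order is the root; it splits in-order into left and right subtrees.
Root cedar: left subtree has 10 nodes {fig, rye, hop, fern, poppy, yew, rose, kale, sage, lily}, right has 3 {ash, elm, daisy}.
  Root rye: left subtree has 1 node {fig}, right has 8 {hop, fern, poppy, yew, rose, kale, sage, lily}.
    Root yew: left subtree has 3 nodes {hop, fern, poppy}, right has 4 {rose, kale, sage, lily}.
      Root fern: left subtree has 1 node {hop}, right has 1 {poppy}.
      Root sage: left subtree has 2 nodes {rose, kale}, right has 1 {lily}.
        Root rose: left subtree has 0 nodes { }, right has 1 {kale}.
  Root ash: left subtree has 0 nodes { }, right has 2 {elm, daisy}.
    Root daisy: left subtree has 1 node {elm}, right has 0 { }.

fig, hop, poppy, fern, kale, rose, lily, sage, yew, rye, elm, daisy, ash, cedar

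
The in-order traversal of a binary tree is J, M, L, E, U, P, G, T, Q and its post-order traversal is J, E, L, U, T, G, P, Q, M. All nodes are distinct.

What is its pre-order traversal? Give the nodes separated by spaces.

The last element of post-order is the root; it splits in-order into left and right subtrees.
Root M: left subtree has 1 node {J}, right has 7 {L, E, U, P, G, T, Q}.
  Root Q: left subtree has 6 nodes {L, E, U, P, G, T}, right has 0 { }.
    Root P: left subtree has 3 nodes {L, E, U}, right has 2 {G, T}.
      Root U: left subtree has 2 nodes {L, E}, right has 0 { }.
        Root L: left subtree has 0 nodes { }, right has 1 {E}.
      Root G: left subtree has 0 nodes { }, right has 1 {T}.

M J Q P U L E G T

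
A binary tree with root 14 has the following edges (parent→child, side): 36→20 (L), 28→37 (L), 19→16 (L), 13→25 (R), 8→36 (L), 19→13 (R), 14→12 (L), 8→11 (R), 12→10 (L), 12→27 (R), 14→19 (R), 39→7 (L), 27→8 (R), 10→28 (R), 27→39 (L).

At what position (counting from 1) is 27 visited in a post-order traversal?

Post-order visits the left subtree, then the right subtree, then the node.
At 14: go left to 12.
  At 12: go left to 10.
    At 10: no left child.
    At 10: go right to 28.
      At 28: go left to 37.
        37 is a leaf — visit 37.
      At 28: no right child.
      Visit 28.
    Visit 10.
  At 12: go right to 27.
    At 27: go left to 39.
      At 39: go left to 7.
        7 is a leaf — visit 7.
      At 39: no right child.
      Visit 39.
    At 27: go right to 8.
      At 8: go left to 36.
        At 36: go left to 20.
          20 is a leaf — visit 20.
        At 36: no right child.
        Visit 36.
      At 8: go right to 11.
        11 is a leaf — visit 11.
      Visit 8.
    Visit 27.
  Visit 12.
At 14: go right to 19.
  At 19: go left to 16.
    16 is a leaf — visit 16.
  At 19: go right to 13.
    At 13: no left child.
    At 13: go right to 25.
      25 is a leaf — visit 25.
    Visit 13.
  Visit 19.
Visit 14.
Full post-order sequence: 37, 28, 10, 7, 39, 20, 36, 11, 8, 27, 12, 16, 25, 13, 19, 14.

10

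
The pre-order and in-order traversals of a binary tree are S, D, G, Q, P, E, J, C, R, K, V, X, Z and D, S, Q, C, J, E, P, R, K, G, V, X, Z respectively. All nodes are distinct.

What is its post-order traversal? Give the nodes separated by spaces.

The first element of pre-order is the root; it splits in-order into left and right subtrees.
Root S: left subtree has 1 node {D}, right has 11 {Q, C, J, E, P, R, K, G, V, X, Z}.
  Root G: left subtree has 7 nodes {Q, C, J, E, P, R, K}, right has 3 {V, X, Z}.
    Root Q: left subtree has 0 nodes { }, right has 6 {C, J, E, P, R, K}.
      Root P: left subtree has 3 nodes {C, J, E}, right has 2 {R, K}.
        Root E: left subtree has 2 nodes {C, J}, right has 0 { }.
          Root J: left subtree has 1 node {C}, right has 0 { }.
        Root R: left subtree has 0 nodes { }, right has 1 {K}.
    Root V: left subtree has 0 nodes { }, right has 2 {X, Z}.
      Root X: left subtree has 0 nodes { }, right has 1 {Z}.

D C J E K R P Q Z X V G S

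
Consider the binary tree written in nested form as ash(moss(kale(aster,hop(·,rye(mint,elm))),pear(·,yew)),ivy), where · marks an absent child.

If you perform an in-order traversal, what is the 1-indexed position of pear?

In-order visits the left subtree, then the node, then the right subtree.
At ash: go left to moss.
  At moss: go left to kale.
    At kale: go left to aster.
      aster is a leaf — visit aster.
    Visit kale.
    At kale: go right to hop.
      At hop: no left child.
      Visit hop.
      At hop: go right to rye.
        At rye: go left to mint.
          mint is a leaf — visit mint.
        Visit rye.
        At rye: go right to elm.
          elm is a leaf — visit elm.
  Visit moss.
  At moss: go right to pear.
    At pear: no left child.
    Visit pear.
    At pear: go right to yew.
      yew is a leaf — visit yew.
Visit ash.
At ash: go right to ivy.
  ivy is a leaf — visit ivy.
Full in-order sequence: aster, kale, hop, mint, rye, elm, moss, pear, yew, ash, ivy.

8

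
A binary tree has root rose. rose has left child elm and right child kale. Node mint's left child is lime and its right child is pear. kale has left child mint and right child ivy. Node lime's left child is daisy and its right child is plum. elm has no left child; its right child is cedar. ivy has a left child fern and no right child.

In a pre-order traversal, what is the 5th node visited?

Pre-order visits the node, then its left subtree, then its right subtree.
Visit rose.
At rose: go left to elm.
  Visit elm.
  At elm: no left child.
  At elm: go right to cedar.
    cedar is a leaf — visit cedar.
At rose: go right to kale.
  Visit kale.
  At kale: go left to mint.
    Visit mint.
    At mint: go left to lime.
      Visit lime.
      At lime: go left to daisy.
        daisy is a leaf — visit daisy.
      At lime: go right to plum.
        plum is a leaf — visit plum.
    At mint: go right to pear.
      pear is a leaf — visit pear.
  At kale: go right to ivy.
    Visit ivy.
    At ivy: go left to fern.
      fern is a leaf — visit fern.
    At ivy: no right child.
Full pre-order sequence: rose, elm, cedar, kale, mint, lime, daisy, plum, pear, ivy, fern.

mint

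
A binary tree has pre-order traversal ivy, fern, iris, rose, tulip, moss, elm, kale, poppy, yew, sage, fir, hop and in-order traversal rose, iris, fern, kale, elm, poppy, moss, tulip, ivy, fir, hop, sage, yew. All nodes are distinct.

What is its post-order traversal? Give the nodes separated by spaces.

rose iris kale poppy elm moss tulip fern hop fir sage yew ivy

The first element of pre-order is the root; it splits in-order into left and right subtrees.
Root ivy: left subtree has 8 nodes {rose, iris, fern, kale, elm, poppy, moss, tulip}, right has 4 {fir, hop, sage, yew}.
  Root fern: left subtree has 2 nodes {rose, iris}, right has 5 {kale, elm, poppy, moss, tulip}.
    Root iris: left subtree has 1 node {rose}, right has 0 { }.
    Root tulip: left subtree has 4 nodes {kale, elm, poppy, moss}, right has 0 { }.
      Root moss: left subtree has 3 nodes {kale, elm, poppy}, right has 0 { }.
        Root elm: left subtree has 1 node {kale}, right has 1 {poppy}.
  Root yew: left subtree has 3 nodes {fir, hop, sage}, right has 0 { }.
    Root sage: left subtree has 2 nodes {fir, hop}, right has 0 { }.
      Root fir: left subtree has 0 nodes { }, right has 1 {hop}.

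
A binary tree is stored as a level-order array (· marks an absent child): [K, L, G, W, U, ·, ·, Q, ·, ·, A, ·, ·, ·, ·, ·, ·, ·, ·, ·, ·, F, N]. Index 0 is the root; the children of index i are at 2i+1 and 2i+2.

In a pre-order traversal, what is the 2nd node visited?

L

Pre-order visits the node, then its left subtree, then its right subtree.
Visit K.
At K: go left to L.
  Visit L.
  At L: go left to W.
    Visit W.
    At W: go left to Q.
      Q is a leaf — visit Q.
    At W: no right child.
  At L: go right to U.
    Visit U.
    At U: no left child.
    At U: go right to A.
      Visit A.
      At A: go left to F.
        F is a leaf — visit F.
      At A: go right to N.
        N is a leaf — visit N.
At K: go right to G.
  G is a leaf — visit G.
Full pre-order sequence: K, L, W, Q, U, A, F, N, G.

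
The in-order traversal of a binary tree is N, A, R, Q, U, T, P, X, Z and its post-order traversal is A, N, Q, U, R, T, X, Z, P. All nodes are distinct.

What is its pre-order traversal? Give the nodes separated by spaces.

The last element of post-order is the root; it splits in-order into left and right subtrees.
Root P: left subtree has 6 nodes {N, A, R, Q, U, T}, right has 2 {X, Z}.
  Root T: left subtree has 5 nodes {N, A, R, Q, U}, right has 0 { }.
    Root R: left subtree has 2 nodes {N, A}, right has 2 {Q, U}.
      Root N: left subtree has 0 nodes { }, right has 1 {A}.
      Root U: left subtree has 1 node {Q}, right has 0 { }.
  Root Z: left subtree has 1 node {X}, right has 0 { }.

P T R N A U Q Z X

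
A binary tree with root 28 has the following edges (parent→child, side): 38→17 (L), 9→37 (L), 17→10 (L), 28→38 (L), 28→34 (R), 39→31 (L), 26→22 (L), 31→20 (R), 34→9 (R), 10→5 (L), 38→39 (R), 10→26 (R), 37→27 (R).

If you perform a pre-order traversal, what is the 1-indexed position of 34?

Pre-order visits the node, then its left subtree, then its right subtree.
Visit 28.
At 28: go left to 38.
  Visit 38.
  At 38: go left to 17.
    Visit 17.
    At 17: go left to 10.
      Visit 10.
      At 10: go left to 5.
        5 is a leaf — visit 5.
      At 10: go right to 26.
        Visit 26.
        At 26: go left to 22.
          22 is a leaf — visit 22.
        At 26: no right child.
    At 17: no right child.
  At 38: go right to 39.
    Visit 39.
    At 39: go left to 31.
      Visit 31.
      At 31: no left child.
      At 31: go right to 20.
        20 is a leaf — visit 20.
    At 39: no right child.
At 28: go right to 34.
  Visit 34.
  At 34: no left child.
  At 34: go right to 9.
    Visit 9.
    At 9: go left to 37.
      Visit 37.
      At 37: no left child.
      At 37: go right to 27.
        27 is a leaf — visit 27.
    At 9: no right child.
Full pre-order sequence: 28, 38, 17, 10, 5, 26, 22, 39, 31, 20, 34, 9, 37, 27.

11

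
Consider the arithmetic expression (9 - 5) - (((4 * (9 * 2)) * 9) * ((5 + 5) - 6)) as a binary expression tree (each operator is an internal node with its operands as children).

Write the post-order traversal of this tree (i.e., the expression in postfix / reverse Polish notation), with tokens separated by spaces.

9 5 - 4 9 2 * * 9 * 5 5 + 6 - * -

Post-order on an expression tree gives postfix notation: for each operator, emit left operand, right operand, then the operator.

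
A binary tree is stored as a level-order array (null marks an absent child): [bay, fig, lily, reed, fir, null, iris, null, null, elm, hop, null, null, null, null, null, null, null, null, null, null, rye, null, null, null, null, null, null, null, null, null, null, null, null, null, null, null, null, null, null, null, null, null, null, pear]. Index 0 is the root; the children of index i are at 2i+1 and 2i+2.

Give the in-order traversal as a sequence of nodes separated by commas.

In-order visits the left subtree, then the node, then the right subtree.
At bay: go left to fig.
  At fig: go left to reed.
    reed is a leaf — visit reed.
  Visit fig.
  At fig: go right to fir.
    At fir: go left to elm.
      elm is a leaf — visit elm.
    Visit fir.
    At fir: go right to hop.
      At hop: go left to rye.
        At rye: no left child.
        Visit rye.
        At rye: go right to pear.
          pear is a leaf — visit pear.
      Visit hop.
      At hop: no right child.
Visit bay.
At bay: go right to lily.
  At lily: no left child.
  Visit lily.
  At lily: go right to iris.
    iris is a leaf — visit iris.

reed, fig, elm, fir, rye, pear, hop, bay, lily, iris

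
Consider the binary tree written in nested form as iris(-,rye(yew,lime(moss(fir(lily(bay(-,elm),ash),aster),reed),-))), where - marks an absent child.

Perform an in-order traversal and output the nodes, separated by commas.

iris, yew, rye, bay, elm, lily, ash, fir, aster, moss, reed, lime

In-order visits the left subtree, then the node, then the right subtree.
At iris: no left child.
Visit iris.
At iris: go right to rye.
  At rye: go left to yew.
    yew is a leaf — visit yew.
  Visit rye.
  At rye: go right to lime.
    At lime: go left to moss.
      At moss: go left to fir.
        At fir: go left to lily.
          At lily: go left to bay.
            At bay: no left child.
            Visit bay.
            At bay: go right to elm.
              elm is a leaf — visit elm.
          Visit lily.
          At lily: go right to ash.
            ash is a leaf — visit ash.
        Visit fir.
        At fir: go right to aster.
          aster is a leaf — visit aster.
      Visit moss.
      At moss: go right to reed.
        reed is a leaf — visit reed.
    Visit lime.
    At lime: no right child.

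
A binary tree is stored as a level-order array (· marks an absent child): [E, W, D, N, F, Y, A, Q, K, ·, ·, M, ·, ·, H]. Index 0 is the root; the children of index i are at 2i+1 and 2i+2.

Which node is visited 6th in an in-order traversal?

In-order visits the left subtree, then the node, then the right subtree.
At E: go left to W.
  At W: go left to N.
    At N: go left to Q.
      Q is a leaf — visit Q.
    Visit N.
    At N: go right to K.
      K is a leaf — visit K.
  Visit W.
  At W: go right to F.
    F is a leaf — visit F.
Visit E.
At E: go right to D.
  At D: go left to Y.
    At Y: go left to M.
      M is a leaf — visit M.
    Visit Y.
    At Y: no right child.
  Visit D.
  At D: go right to A.
    At A: no left child.
    Visit A.
    At A: go right to H.
      H is a leaf — visit H.
Full in-order sequence: Q, N, K, W, F, E, M, Y, D, A, H.

E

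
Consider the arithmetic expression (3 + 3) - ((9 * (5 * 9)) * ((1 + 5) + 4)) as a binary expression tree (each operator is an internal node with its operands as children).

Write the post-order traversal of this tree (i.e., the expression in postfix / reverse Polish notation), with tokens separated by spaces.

Post-order on an expression tree gives postfix notation: for each operator, emit left operand, right operand, then the operator.

3 3 + 9 5 9 * * 1 5 + 4 + * -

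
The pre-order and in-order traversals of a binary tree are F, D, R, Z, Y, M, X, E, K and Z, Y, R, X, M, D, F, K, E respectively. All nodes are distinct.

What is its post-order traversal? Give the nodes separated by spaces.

The first element of pre-order is the root; it splits in-order into left and right subtrees.
Root F: left subtree has 6 nodes {Z, Y, R, X, M, D}, right has 2 {K, E}.
  Root D: left subtree has 5 nodes {Z, Y, R, X, M}, right has 0 { }.
    Root R: left subtree has 2 nodes {Z, Y}, right has 2 {X, M}.
      Root Z: left subtree has 0 nodes { }, right has 1 {Y}.
      Root M: left subtree has 1 node {X}, right has 0 { }.
  Root E: left subtree has 1 node {K}, right has 0 { }.

Y Z X M R D K E F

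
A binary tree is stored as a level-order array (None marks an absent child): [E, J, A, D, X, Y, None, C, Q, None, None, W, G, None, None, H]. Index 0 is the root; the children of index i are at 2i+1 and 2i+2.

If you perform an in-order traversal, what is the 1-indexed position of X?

In-order visits the left subtree, then the node, then the right subtree.
At E: go left to J.
  At J: go left to D.
    At D: go left to C.
      At C: go left to H.
        H is a leaf — visit H.
      Visit C.
      At C: no right child.
    Visit D.
    At D: go right to Q.
      Q is a leaf — visit Q.
  Visit J.
  At J: go right to X.
    X is a leaf — visit X.
Visit E.
At E: go right to A.
  At A: go left to Y.
    At Y: go left to W.
      W is a leaf — visit W.
    Visit Y.
    At Y: go right to G.
      G is a leaf — visit G.
  Visit A.
  At A: no right child.
Full in-order sequence: H, C, D, Q, J, X, E, W, Y, G, A.

6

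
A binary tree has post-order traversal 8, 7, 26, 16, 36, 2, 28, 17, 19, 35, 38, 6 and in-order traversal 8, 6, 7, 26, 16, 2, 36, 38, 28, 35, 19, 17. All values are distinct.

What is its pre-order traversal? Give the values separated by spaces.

The last element of post-order is the root; it splits in-order into left and right subtrees.
Root 6: left subtree has 1 node {8}, right has 10 {7, 26, 16, 2, 36, 38, 28, 35, 19, 17}.
  Root 38: left subtree has 5 nodes {7, 26, 16, 2, 36}, right has 4 {28, 35, 19, 17}.
    Root 2: left subtree has 3 nodes {7, 26, 16}, right has 1 {36}.
      Root 16: left subtree has 2 nodes {7, 26}, right has 0 { }.
        Root 26: left subtree has 1 node {7}, right has 0 { }.
    Root 35: left subtree has 1 node {28}, right has 2 {19, 17}.
      Root 19: left subtree has 0 nodes { }, right has 1 {17}.

6 8 38 2 16 26 7 36 35 28 19 17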